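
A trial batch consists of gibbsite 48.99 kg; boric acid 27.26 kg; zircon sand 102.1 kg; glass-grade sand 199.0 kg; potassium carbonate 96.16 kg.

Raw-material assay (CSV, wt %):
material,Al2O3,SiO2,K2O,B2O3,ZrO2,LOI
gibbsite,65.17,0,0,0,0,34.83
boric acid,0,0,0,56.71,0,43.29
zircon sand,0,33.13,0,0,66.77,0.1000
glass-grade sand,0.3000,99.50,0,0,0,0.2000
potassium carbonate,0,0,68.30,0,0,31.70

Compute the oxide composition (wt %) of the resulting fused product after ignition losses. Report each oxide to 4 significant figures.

The working math runs at full float precision at every stage; working values are printed rounded to 4 significant digits in the printout. A single rounding finalizes every reported number; the derived quantities are rebuilt at exact precision (the yield, totals, the five compositions, glass mass, LOI) from the weighed amounts for 413.7 kg of glass, precisely as stated by the question or the answer.
Oxide-by-oxide delivered mass:
  Al2O3: 48.99·0.6517 + 199.0·0.003000 = 32.52 kg
  SiO2: 102.1·0.3313 + 199.0·0.9950 = 231.8 kg
  K2O: 96.16·0.6830 = 65.68 kg
  B2O3: 27.26·0.5671 = 15.46 kg
  ZrO2: 102.1·0.6677 = 68.17 kg
LOI: 48.99·0.3483 + 27.26·0.4329 + 102.1·0.001000 + 199.0·0.002000 + 96.16·0.3170 = 59.85 kg
Net of LOI, the glass mass = 473.5 − 59.85 = 413.7 kg (consistent with Σ oxide mass)
wt % = 100 × oxide mass / glass mass

Glass mass = 413.7 kg (batch 473.5 − LOI 59.85).
Composition: Al2O3 7.862%, SiO2 56.04%, K2O 15.88%, B2O3 3.737%, ZrO2 16.48%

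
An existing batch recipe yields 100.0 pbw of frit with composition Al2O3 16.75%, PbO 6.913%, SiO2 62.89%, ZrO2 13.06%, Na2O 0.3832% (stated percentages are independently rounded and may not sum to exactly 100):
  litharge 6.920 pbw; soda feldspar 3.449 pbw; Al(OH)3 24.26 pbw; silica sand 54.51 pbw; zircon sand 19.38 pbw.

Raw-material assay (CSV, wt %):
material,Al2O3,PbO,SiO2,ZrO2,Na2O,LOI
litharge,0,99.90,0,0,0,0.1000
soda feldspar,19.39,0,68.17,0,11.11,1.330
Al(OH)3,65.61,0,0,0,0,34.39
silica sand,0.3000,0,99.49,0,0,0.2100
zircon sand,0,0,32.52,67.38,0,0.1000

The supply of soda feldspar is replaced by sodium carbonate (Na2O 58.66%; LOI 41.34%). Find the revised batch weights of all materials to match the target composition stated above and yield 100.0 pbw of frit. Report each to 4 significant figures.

Mid-chain values are printed, with 4-significant-digit rounding, across the worked steps — all arithmetic runs at exact precision all the way through; every reported figure undergoes a single rounding — all derived quantities, including glass mass, the totals, the five compositions, yield, LOI, are re-derived from the batch weights at 100.0 pbw of glass in full float precision, as they appear in either problem or answer.
Target oxide masses per 100.0 pbw frit:
  Al2O3: 16.75% × 100.0 = 16.75 pbw
  PbO: 6.913% × 100.0 = 6.913 pbw
  SiO2: 62.89% × 100.0 = 62.89 pbw
  ZrO2: 13.06% × 100.0 = 13.06 pbw
  Na2O: 0.3832% × 100.0 = 0.3832 pbw
Oxide-by-oxide audit with the batch weights as given, per the basis as stated (each sum matches its target mass inside rounding margins):
  Al2O3: 25.27·0.6561 + 56.88·0.003000 = 16.75 pbw (target 16.75 pbw)
  PbO: 6.920·0.9990 = 6.913 pbw (target 6.913 pbw)
  SiO2: 56.88·0.9949 + 19.38·0.3252 = 62.89 pbw (target 62.89 pbw)
  ZrO2: 19.38·0.6738 = 13.06 pbw (target 13.06 pbw)
  Na2O: 0.6533·0.5866 = 0.3832 pbw (target 0.3832 pbw)
Mass balance on the glass: batch total minus LOI = 100.0 pbw (per-oxide target masses sum to 100.0 pbw; basis as stated: 100.0 pbw — any gap is answer rounding).
Batch grand total — Σ batch = 109.1 pbw; LOI removed, Σ of batch·LOI: 9.106 pbw; glass ÷ batch gives a yield of 91.65%.

Revised batch per 100.0 pbw frit:
  litharge: 6.920 pbw
  sodium carbonate: 0.6533 pbw
  Al(OH)3: 25.27 pbw
  silica sand: 56.88 pbw
  zircon sand: 19.38 pbw
Total batch = 109.1 pbw; LOI loss = 9.106 pbw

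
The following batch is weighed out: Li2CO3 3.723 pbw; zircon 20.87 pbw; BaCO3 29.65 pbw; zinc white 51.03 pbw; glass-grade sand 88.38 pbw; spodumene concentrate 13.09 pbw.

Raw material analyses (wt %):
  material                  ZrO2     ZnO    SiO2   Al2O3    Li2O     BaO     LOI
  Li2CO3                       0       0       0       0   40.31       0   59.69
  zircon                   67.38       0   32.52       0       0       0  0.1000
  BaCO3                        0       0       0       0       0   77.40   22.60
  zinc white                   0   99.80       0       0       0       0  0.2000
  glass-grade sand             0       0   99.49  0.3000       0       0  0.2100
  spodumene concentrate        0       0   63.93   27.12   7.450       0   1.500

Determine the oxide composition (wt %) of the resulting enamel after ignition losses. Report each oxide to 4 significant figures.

Glass mass = 197.3 pbw (batch 206.7 − LOI 9.428).
Composition: ZrO2 7.127%, ZnO 25.81%, SiO2 52.24%, Al2O3 1.934%, Li2O 1.255%, BaO 11.63%

In-progress results are displayed (rounded to 4 significant figures) in the working. All internal work maintains full precision at every stage; each reported figure takes just one rounding; all derived quantities are re-derived at full precision (the totals, the yield, six oxide percentages, net glass mass, LOI) from the weighed amounts per 197.3 pbw of glass as written in either problem or answer.
Oxide-by-oxide delivered mass:
  ZrO2: 20.87·0.6738 = 14.06 pbw
  ZnO: 51.03·0.9980 = 50.93 pbw
  SiO2: 20.87·0.3252 + 88.38·0.9949 + 13.09·0.6393 = 103.1 pbw
  Al2O3: 88.38·0.003000 + 13.09·0.2712 = 3.815 pbw
  Li2O: 3.723·0.4031 + 13.09·0.07450 = 2.476 pbw
  BaO: 29.65·0.7740 = 22.95 pbw
LOI: 3.723·0.5969 + 20.87·0.001000 + 29.65·0.2260 + 51.03·0.002000 + 88.38·0.002100 + 13.09·0.01500 = 9.428 pbw
The glass mass, total less LOI, = 206.7 − 9.428 = 197.3 pbw (matching Σ of the oxides)
each wt % is 100 × oxide ÷ glass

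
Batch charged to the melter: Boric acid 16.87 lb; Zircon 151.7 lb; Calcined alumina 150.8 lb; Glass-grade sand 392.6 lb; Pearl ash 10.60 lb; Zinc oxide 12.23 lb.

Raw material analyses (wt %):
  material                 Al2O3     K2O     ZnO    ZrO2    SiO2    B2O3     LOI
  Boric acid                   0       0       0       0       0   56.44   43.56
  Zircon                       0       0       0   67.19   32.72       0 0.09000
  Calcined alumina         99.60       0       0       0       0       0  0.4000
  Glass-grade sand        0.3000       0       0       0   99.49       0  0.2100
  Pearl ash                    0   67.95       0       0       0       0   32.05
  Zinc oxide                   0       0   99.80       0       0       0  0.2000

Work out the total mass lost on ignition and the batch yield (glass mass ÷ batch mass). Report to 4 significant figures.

LOI loss = 12.33 lb; glass = 722.5 lb; yield = 98.32%

Mid-chain values are shown (rounded to four significant digits) at each printed step; each numeric step keeps exact precision all the way through — each reported value carries a single rounding; derived quantities are rebuilt from the weighed amounts at 722.5 lb of glass at exact precision (glass mass, the yield, LOI, the totals, the six compositions), as they appear in either problem or answer.
Loss on ignition, line by line:
  Boric acid: 16.87 × 0.4356 = 7.349 lb
  Zircon: 151.7 × 9.000e-04 = 0.1365 lb
  Calcined alumina: 150.8 × 0.004000 = 0.6032 lb
  Glass-grade sand: 392.6 × 0.002100 = 0.8245 lb
  Pearl ash: 10.60 × 0.3205 = 3.397 lb
  Zinc oxide: 12.23 × 0.002000 = 0.02446 lb
Total LOI = 12.33 lb
Glass = batch − LOI = 734.8 − 12.33 = 722.5 lb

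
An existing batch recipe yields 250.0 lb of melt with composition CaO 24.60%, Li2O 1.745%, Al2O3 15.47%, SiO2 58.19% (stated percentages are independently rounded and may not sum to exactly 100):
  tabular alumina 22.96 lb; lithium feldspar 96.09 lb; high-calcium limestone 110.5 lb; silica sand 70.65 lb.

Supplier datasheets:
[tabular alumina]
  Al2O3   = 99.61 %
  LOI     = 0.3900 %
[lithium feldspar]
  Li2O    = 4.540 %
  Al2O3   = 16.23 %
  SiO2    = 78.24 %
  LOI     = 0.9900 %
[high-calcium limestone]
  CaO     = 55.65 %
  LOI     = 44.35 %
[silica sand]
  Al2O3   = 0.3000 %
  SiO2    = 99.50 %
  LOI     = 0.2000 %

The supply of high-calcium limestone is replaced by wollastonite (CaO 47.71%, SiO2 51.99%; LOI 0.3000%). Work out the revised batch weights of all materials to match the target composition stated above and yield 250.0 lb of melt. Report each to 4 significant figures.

Revised batch per 250.0 lb melt:
  tabular alumina: 23.16 lb
  lithium feldspar: 96.09 lb
  wollastonite: 128.9 lb
  silica sand: 3.293 lb
Total batch = 251.4 lb; LOI loss = 1.435 lb

All arithmetic carries full precision end to end; working values are printed, with 4-significant-digit rounding, alongside each step. Each reported number includes exactly one rounding — the derived quantities are computed at full precision (net glass mass, the four compositions, ignition loss, totals, yield) from the weighed amounts on 250.0 lb of glass as quoted within question or answer.
Target oxide masses per 250.0 lb melt:
  CaO: 24.60% × 250.0 = 61.50 lb
  Li2O: 1.745% × 250.0 = 4.362 lb
  Al2O3: 15.47% × 250.0 = 38.67 lb
  SiO2: 58.19% × 250.0 = 145.5 lb
Mass-balance tally per oxide with the batch weights as given, at the basis given (each sum matches its target mass within answer rounding):
  CaO: 128.9·0.4771 = 61.50 lb (target 61.50 lb)
  Li2O: 96.09·0.04540 = 4.362 lb (target 4.362 lb)
  Al2O3: 23.16·0.9961 + 96.09·0.1623 + 3.293·0.003000 = 38.67 lb (target 38.67 lb)
  SiO2: 96.09·0.7824 + 128.9·0.5199 + 3.293·0.9950 = 145.5 lb (target 145.5 lb)
Mass balance on the glass: the batch minus its LOI: 250.0 lb (summing oxide targets gives 250.0 lb; basis as stated: 250.0 lb — a pure rounding effect).
Whole-batch sum: Σ batch = 251.4 lb; the LOI term Σ batch·LOI equals 1.435 lb; as yield: glass ÷ batch → 99.43%.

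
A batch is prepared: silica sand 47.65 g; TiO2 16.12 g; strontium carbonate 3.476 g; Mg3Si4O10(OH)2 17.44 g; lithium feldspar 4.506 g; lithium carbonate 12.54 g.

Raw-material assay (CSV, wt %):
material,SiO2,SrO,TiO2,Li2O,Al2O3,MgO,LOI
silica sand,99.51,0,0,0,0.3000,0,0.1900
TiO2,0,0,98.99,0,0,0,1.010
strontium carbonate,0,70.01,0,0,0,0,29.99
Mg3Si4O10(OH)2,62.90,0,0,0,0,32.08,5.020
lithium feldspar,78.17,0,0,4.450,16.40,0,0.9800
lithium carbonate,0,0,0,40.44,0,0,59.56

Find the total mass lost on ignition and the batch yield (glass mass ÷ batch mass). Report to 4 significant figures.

All arithmetic holds exact precision from start to finish. Mid-chain values are printed (rounded to 4 significant figures) when written out. A single rounding yields each reported value — all derived quantities, including net glass mass, the yield, six oxide percentages, LOI, the totals, are carried using the weight values at 92.05 g of glass in full float precision exactly as printed in problem or answer.
Ignition loss by material:
  silica sand: 47.65 × 0.001900 = 0.09053 g
  TiO2: 16.12 × 0.01010 = 0.1628 g
  strontium carbonate: 3.476 × 0.2999 = 1.042 g
  Mg3Si4O10(OH)2: 17.44 × 0.05020 = 0.8755 g
  lithium feldspar: 4.506 × 0.009800 = 0.04416 g
  lithium carbonate: 12.54 × 0.5956 = 7.469 g
Total LOI = 9.684 g
Glass = batch − LOI = 101.7 − 9.684 = 92.05 g

LOI loss = 9.684 g; glass = 92.05 g; yield = 90.48%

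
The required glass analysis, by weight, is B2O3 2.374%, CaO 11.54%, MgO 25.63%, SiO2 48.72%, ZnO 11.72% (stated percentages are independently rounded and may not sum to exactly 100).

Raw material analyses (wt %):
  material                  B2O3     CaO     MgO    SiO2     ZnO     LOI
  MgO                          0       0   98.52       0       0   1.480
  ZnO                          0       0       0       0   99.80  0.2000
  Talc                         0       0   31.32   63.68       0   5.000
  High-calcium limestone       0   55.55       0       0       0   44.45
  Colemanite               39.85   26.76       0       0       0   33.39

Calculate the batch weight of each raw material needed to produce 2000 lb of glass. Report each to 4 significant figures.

Batch per 2000 lb glass:
  MgO: 33.86 lb
  ZnO: 234.9 lb
  Talc: 1530 lb
  High-calcium limestone: 358.1 lb
  Colemanite: 119.1 lb
Total batch = 2276 lb; LOI loss = 276.4 lb; yield = 87.86%

The intermediate values appear rounded off to 4 significant digits in the working. Full precision is kept throughout — a single rounding yields each reported result; all derived quantities are carried from the weighed amounts per 2000 lb of glass at exact precision (five oxide percentages, glass mass, LOI, the yield, the totals) as written in question or answer.
Oxide-by-oxide targets in 2000 lb glass:
  B2O3: 2.374% × 2000 = 47.48 lb
  CaO: 11.54% × 2000 = 230.8 lb
  MgO: 25.63% × 2000 = 512.6 lb
  SiO2: 48.72% × 2000 = 974.4 lb
  ZnO: 11.72% × 2000 = 234.4 lb
Sums-versus-targets review per the reported batch figures, on the stated basis (oxide sums agree with the targets inside rounding margins):
  B2O3: 119.1·0.3985 = 47.46 lb (target 47.48 lb)
  CaO: 358.1·0.5555 + 119.1·0.2676 = 230.8 lb (target 230.8 lb)
  MgO: 33.86·0.9852 + 1530·0.3132 = 512.6 lb (target 512.6 lb)
  SiO2: 1530·0.6368 = 974.3 lb (target 974.4 lb)
  ZnO: 234.9·0.9980 = 234.4 lb (target 234.4 lb)
The glass-mass cross-check: total batch − LOI = 2000 lb (targets for the oxides total 2000 lb; basis as stated: 2000 lb — differing by rounding only).
Batch total: Σ batch = 2276 lb; ignition loss, Σ(batch × LOI) = 276.4 lb; yield: glass divided by total = 87.86%.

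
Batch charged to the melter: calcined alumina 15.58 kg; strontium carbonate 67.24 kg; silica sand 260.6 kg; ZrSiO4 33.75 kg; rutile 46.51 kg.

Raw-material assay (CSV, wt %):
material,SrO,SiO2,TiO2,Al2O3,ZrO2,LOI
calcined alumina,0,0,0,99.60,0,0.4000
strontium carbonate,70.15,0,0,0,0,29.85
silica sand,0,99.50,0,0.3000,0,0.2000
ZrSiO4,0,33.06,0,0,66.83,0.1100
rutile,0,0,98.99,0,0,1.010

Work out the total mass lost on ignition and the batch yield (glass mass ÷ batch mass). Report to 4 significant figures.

LOI loss = 21.16 kg; glass = 402.5 kg; yield = 95.01%

All arithmetic carries full precision from first step to last. Working values are displayed, rounded to 4 significant digits, at each printed step; a single rounding completes every reported figure. All derived quantities are rebuilt starting from the weights per 402.5 kg of glass at exact precision (LOI, totals, net glass mass, the yield, five oxide percentages), as quoted within either problem or answer.
Per-material ignition loss:
  calcined alumina: 15.58 × 0.004000 = 0.06232 kg
  strontium carbonate: 67.24 × 0.2985 = 20.07 kg
  silica sand: 260.6 × 0.002000 = 0.5212 kg
  ZrSiO4: 33.75 × 0.001100 = 0.03713 kg
  rutile: 46.51 × 0.01010 = 0.4698 kg
Total LOI = 21.16 kg
Glass = batch − LOI = 423.7 − 21.16 = 402.5 kg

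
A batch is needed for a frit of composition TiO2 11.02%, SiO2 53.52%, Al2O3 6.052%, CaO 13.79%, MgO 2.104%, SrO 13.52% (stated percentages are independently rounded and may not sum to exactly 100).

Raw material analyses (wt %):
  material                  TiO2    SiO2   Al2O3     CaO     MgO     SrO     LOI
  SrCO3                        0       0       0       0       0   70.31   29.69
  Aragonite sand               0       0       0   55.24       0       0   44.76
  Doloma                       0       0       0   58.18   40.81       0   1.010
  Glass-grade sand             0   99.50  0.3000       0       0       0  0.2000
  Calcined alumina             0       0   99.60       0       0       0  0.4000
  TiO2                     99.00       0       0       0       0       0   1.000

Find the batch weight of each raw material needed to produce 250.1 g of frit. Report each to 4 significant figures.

Batch per 250.1 g frit:
  SrCO3: 48.09 g
  Aragonite sand: 48.85 g
  Doloma: 12.89 g
  Glass-grade sand: 134.5 g
  Calcined alumina: 14.79 g
  TiO2: 27.84 g
Total batch = 287.0 g; LOI loss = 36.88 g; yield = 87.15%

Working values are displayed (rounded to 4 significant digits) within the worked lines — the working math maintains full float precision through every step; every reported result is rounded exactly once — all derived quantities, including totals, six oxide percentages, LOI, net glass mass, the yield, are carried from the batch weights for 250.1 g of glass at full precision as given in the question or the answer.
Oxide mass targets, per 250.1 g frit:
  TiO2: 11.02% × 250.1 = 27.56 g
  SiO2: 53.52% × 250.1 = 133.9 g
  Al2O3: 6.052% × 250.1 = 15.14 g
  CaO: 13.79% × 250.1 = 34.49 g
  MgO: 2.104% × 250.1 = 5.262 g
  SrO: 13.52% × 250.1 = 33.81 g
Oxide-by-oxide audit on the weights just shown, against the basis in use (sum by sum, the targets are met once rounding is allowed for):
  TiO2: 27.84·0.9900 = 27.56 g (target 27.56 g)
  SiO2: 134.5·0.9950 = 133.8 g (target 133.9 g)
  Al2O3: 134.5·0.003000 + 14.79·0.9960 = 15.13 g (target 15.14 g)
  CaO: 48.85·0.5524 + 12.89·0.5818 = 34.48 g (target 34.49 g)
  MgO: 12.89·0.4081 = 5.260 g (target 5.262 g)
  SrO: 48.09·0.7031 = 33.81 g (target 33.81 g)
Glass-mass closure: net batch after ignition = 250.1 g (the targets, summed, come to 250.1 g; the stated basis being 250.1 g — a pure rounding effect).
Whole-batch sum: Σ batch = 287.0 g; loss to ignition Σ batch·LOI = 36.88 g; the yield ratio, glass ÷ batch: 87.15%.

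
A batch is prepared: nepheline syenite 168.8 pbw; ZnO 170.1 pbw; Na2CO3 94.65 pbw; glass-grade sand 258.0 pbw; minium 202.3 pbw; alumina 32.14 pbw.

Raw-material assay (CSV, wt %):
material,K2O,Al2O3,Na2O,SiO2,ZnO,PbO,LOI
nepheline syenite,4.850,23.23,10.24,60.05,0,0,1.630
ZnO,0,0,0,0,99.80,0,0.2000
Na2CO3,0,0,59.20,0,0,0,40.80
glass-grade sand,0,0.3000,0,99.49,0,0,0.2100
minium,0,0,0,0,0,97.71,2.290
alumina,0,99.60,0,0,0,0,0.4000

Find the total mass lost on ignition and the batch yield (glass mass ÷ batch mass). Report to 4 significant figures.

LOI loss = 47.01 pbw; glass = 879.0 pbw; yield = 94.92%

In-progress results are printed, rounded to four significant digits, within the worked lines. Each numeric step maintains exact precision end to end. Each reported number is rounded a single time. The derived quantities (net glass mass, totals, ignition loss, yield, the six compositions) are rebuilt in full float precision starting from the weights for 879.0 pbw of glass exactly as shown in the question or the answer.
Loss on ignition, line by line:
  nepheline syenite: 168.8 × 0.01630 = 2.751 pbw
  ZnO: 170.1 × 0.002000 = 0.3402 pbw
  Na2CO3: 94.65 × 0.4080 = 38.62 pbw
  glass-grade sand: 258.0 × 0.002100 = 0.5418 pbw
  minium: 202.3 × 0.02290 = 4.633 pbw
  alumina: 32.14 × 0.004000 = 0.1286 pbw
Total LOI = 47.01 pbw
Glass = batch − LOI = 926.0 − 47.01 = 879.0 pbw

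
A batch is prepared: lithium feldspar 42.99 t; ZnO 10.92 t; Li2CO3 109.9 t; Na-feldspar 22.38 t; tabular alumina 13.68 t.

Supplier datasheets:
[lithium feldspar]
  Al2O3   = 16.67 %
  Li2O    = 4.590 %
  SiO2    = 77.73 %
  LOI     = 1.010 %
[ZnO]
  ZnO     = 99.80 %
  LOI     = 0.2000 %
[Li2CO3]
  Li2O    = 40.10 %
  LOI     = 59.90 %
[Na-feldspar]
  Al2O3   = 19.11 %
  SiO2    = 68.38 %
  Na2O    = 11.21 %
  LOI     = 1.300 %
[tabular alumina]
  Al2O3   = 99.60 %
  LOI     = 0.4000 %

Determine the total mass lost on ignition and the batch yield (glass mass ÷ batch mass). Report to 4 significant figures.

LOI loss = 66.63 t; glass = 133.2 t; yield = 66.66%

Each numeric step maintains full float precision through every step — working values appear rounded off to 4 significant digits in the printout — each reported value is rounded only once — derived quantities are rebuilt at full float precision (ignition loss, yield, the five compositions, the totals, glass mass) using the weight values on 133.2 t of glass, exactly as shown in the problem or the answer.
Loss on ignition, line by line:
  lithium feldspar: 42.99 × 0.01010 = 0.4342 t
  ZnO: 10.92 × 0.002000 = 0.02184 t
  Li2CO3: 109.9 × 0.5990 = 65.83 t
  Na-feldspar: 22.38 × 0.01300 = 0.2909 t
  tabular alumina: 13.68 × 0.004000 = 0.05472 t
Total LOI = 66.63 t
Glass = batch − LOI = 199.9 − 66.63 = 133.2 t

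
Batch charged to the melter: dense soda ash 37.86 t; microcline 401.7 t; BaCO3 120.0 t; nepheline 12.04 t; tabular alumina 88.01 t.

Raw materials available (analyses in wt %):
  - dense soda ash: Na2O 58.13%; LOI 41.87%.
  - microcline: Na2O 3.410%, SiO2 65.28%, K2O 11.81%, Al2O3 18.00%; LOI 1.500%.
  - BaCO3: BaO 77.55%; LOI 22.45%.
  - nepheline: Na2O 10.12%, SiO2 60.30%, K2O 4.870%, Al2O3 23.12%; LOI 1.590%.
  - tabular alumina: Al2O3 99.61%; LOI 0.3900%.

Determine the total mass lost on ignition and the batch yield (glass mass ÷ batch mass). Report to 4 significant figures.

The intermediate values are displayed rounded off to 4 significant figures between the steps. All internal work holds full float precision at every stage. Each reported figure takes just one rounding; the derived quantities, which include ignition loss, the five compositions, the yield, net glass mass, totals, are carried at full precision, as set out in the question or the answer, using the weight values at 610.3 t of glass.
Each material's LOI contribution:
  dense soda ash: 37.86 × 0.4187 = 15.85 t
  microcline: 401.7 × 0.01500 = 6.025 t
  BaCO3: 120.0 × 0.2245 = 26.94 t
  nepheline: 12.04 × 0.01590 = 0.1914 t
  tabular alumina: 88.01 × 0.003900 = 0.3432 t
Total LOI = 49.35 t
Glass = batch − LOI = 659.6 − 49.35 = 610.3 t

LOI loss = 49.35 t; glass = 610.3 t; yield = 92.52%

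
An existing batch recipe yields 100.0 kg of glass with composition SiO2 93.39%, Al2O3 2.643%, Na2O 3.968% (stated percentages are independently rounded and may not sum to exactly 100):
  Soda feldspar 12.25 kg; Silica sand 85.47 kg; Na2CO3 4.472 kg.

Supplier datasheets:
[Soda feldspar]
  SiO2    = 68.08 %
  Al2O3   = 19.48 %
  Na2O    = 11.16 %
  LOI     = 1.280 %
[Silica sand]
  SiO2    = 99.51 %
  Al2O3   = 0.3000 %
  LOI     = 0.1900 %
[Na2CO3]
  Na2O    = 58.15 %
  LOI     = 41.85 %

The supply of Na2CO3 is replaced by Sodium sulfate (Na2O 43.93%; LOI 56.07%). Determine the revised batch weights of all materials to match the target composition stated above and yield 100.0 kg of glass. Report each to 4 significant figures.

Rounding to 4 significant digits applies to each in-between result as shown; each numeric step holds exact precision at each step. Every reported number receives exactly one rounding. All derived quantities, including the three compositions, net glass mass, ignition loss, totals, the yield, are computed starting from the weights on 100.0 kg of glass in full float precision, as quoted within the question or the answer.
The oxide mass targets at 100.0 kg glass:
  SiO2: 93.39% × 100.0 = 93.39 kg
  Al2O3: 2.643% × 100.0 = 2.643 kg
  Na2O: 3.968% × 100.0 = 3.968 kg
A balance pass over the oxides, per the reported batch figures, versus the basis set out (target by target, the sums agree inside rounding margins):
  SiO2: 12.25·0.6808 + 85.47·0.9951 = 93.39 kg (target 93.39 kg)
  Al2O3: 12.25·0.1948 + 85.47·0.003000 = 2.643 kg (target 2.643 kg)
  Na2O: 12.25·0.1116 + 5.920·0.4393 = 3.968 kg (target 3.968 kg)
Glass-mass closure: total charge less LOI = 100.0 kg (the targets, summed, come to 100.0 kg; stated basis 100.0 kg — differing by rounding only).
Batch total: Σ batch = 103.6 kg; loss to ignition Σ batch·LOI = 3.639 kg; yield: glass divided by total = 96.49%.

Revised batch per 100.0 kg glass:
  Soda feldspar: 12.25 kg
  Silica sand: 85.47 kg
  Sodium sulfate: 5.920 kg
Total batch = 103.6 kg; LOI loss = 3.639 kg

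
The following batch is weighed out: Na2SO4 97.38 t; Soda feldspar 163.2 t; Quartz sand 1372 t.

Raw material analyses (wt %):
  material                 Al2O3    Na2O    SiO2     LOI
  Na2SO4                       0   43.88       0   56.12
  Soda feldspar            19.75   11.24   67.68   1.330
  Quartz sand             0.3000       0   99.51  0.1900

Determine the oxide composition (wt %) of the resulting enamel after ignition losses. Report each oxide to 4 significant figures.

In-progress results are shown rounded to four significant figures — each numeric step holds full precision in all steps — every reported figure undergoes a single rounding; all derived quantities, which include totals, the yield, LOI, three oxide percentages, net glass mass, are re-derived at full float precision, exactly as printed in the problem or answer text, using the weight values on 1573 t of glass.
What the batch supplies per oxide:
  Al2O3: 163.2·0.1975 + 1372·0.003000 = 36.35 t
  Na2O: 97.38·0.4388 + 163.2·0.1124 = 61.07 t
  SiO2: 163.2·0.6768 + 1372·0.9951 = 1476 t
LOI: 97.38·0.5612 + 163.2·0.01330 + 1372·0.001900 = 59.43 t
Glass = total batch minus LOI = 1633 − 59.43 = 1573 t (= the summed oxide contributions)
percent by weight: oxide/glass ×100

Glass mass = 1573 t (batch 1633 − LOI 59.43).
Composition: Al2O3 2.311%, Na2O 3.882%, SiO2 93.81%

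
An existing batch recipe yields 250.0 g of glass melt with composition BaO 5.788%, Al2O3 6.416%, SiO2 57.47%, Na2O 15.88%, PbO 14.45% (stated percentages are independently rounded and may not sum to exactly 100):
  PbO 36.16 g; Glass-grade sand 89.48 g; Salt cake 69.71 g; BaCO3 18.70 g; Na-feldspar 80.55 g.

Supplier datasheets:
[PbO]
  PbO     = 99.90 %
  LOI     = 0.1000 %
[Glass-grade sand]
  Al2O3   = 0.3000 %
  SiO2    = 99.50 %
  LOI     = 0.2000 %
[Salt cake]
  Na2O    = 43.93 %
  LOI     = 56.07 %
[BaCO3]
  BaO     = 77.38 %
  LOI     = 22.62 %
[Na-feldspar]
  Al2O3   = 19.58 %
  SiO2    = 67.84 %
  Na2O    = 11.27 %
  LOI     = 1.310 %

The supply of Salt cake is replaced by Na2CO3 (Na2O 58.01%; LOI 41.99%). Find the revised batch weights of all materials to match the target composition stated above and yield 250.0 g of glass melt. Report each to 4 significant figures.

Revised batch per 250.0 g glass melt:
  PbO: 36.16 g
  Glass-grade sand: 89.48 g
  Na2CO3: 52.79 g
  BaCO3: 18.70 g
  Na-feldspar: 80.55 g
Total batch = 277.7 g; LOI loss = 27.67 g

The working math runs at full float precision at all times — working values are printed, rounded to four significant figures, at each printed step; each reported value receives exactly one rounding; derived quantities, which include the totals, the yield, five oxide percentages, glass mass, ignition loss, are re-derived in full float precision, exactly as shown in either problem or answer, using the weight values on 250.0 g of glass.
The oxide mass targets at 250.0 g glass melt:
  BaO: 5.788% × 250.0 = 14.47 g
  Al2O3: 6.416% × 250.0 = 16.04 g
  SiO2: 57.47% × 250.0 = 143.7 g
  Na2O: 15.88% × 250.0 = 39.70 g
  PbO: 14.45% × 250.0 = 36.12 g
Balance tally, oxide-wise, with the batch weights as given, under the basis named above (oxide sums agree with the targets once rounding is allowed for):
  BaO: 18.70·0.7738 = 14.47 g (target 14.47 g)
  Al2O3: 89.48·0.003000 + 80.55·0.1958 = 16.04 g (target 16.04 g)
  SiO2: 89.48·0.9950 + 80.55·0.6784 = 143.7 g (target 143.7 g)
  Na2O: 52.79·0.5801 + 80.55·0.1127 = 39.70 g (target 39.70 g)
  PbO: 36.16·0.9990 = 36.12 g (target 36.12 g)
Glass-mass sanity pass: the batch minus its LOI: 250.0 g (summing oxide targets gives 250.0 g; the stated basis being 250.0 g — deltas are rounding alone).
Adding the batch up: Σ batch = 277.7 g; Σ batch·LOI gives LOI loss = 27.67 g; yield, glass over the total, = 90.04%.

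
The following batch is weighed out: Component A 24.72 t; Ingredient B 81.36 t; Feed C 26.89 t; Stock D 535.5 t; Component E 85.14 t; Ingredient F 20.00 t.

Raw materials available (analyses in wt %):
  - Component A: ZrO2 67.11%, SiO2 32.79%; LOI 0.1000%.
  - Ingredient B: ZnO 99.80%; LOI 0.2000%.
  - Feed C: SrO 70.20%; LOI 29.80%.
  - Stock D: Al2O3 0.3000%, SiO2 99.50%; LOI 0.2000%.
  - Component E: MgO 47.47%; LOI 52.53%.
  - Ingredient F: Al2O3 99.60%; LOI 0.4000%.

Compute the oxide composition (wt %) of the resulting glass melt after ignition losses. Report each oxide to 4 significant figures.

Glass mass = 719.5 t (batch 773.6 − LOI 54.08).
Composition: ZrO2 2.306%, ZnO 11.28%, SrO 2.623%, Al2O3 2.992%, MgO 5.617%, SiO2 75.18%

Full precision is maintained all the way through — intermediates appear, with 4-significant-digit rounding, across the worked steps — every reported number sees exactly one rounding; all derived quantities (totals, ignition loss, yield, six oxide percentages, glass mass) are recomputed from the weighed amounts on 719.5 t of glass in full precision as quoted within question or answer.
Oxide masses out of the charge:
  ZrO2: 24.72·0.6711 = 16.59 t
  ZnO: 81.36·0.9980 = 81.20 t
  SrO: 26.89·0.7020 = 18.88 t
  Al2O3: 535.5·0.003000 + 20.00·0.9960 = 21.53 t
  MgO: 85.14·0.4747 = 40.42 t
  SiO2: 24.72·0.3279 + 535.5·0.9950 = 540.9 t
LOI: 24.72·0.001000 + 81.36·0.002000 + 26.89·0.2980 + 535.5·0.002000 + 85.14·0.5253 + 20.00·0.004000 = 54.08 t
Net of LOI, the glass mass = 773.6 − 54.08 = 719.5 t (the oxide masses sum to this)
oxide / glass × 100 gives the wt %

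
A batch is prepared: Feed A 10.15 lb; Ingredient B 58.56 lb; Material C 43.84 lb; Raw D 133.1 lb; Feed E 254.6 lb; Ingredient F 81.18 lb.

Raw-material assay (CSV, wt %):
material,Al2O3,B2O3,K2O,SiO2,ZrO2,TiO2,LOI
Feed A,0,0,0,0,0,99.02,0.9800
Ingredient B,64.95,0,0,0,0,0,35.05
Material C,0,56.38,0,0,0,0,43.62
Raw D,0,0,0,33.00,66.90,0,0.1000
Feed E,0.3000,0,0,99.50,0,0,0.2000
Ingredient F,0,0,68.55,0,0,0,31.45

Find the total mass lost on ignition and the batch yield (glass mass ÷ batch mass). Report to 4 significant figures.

LOI loss = 65.92 lb; glass = 515.5 lb; yield = 88.66%

Every computation holds exact precision throughout. Working values are displayed rounded off to 4 significant digits in the working. A single rounding finalizes each reported result — derived quantities are recomputed from the weighed amounts on 515.5 lb of glass at full float precision (glass mass, LOI, yield, six oxide percentages, the totals), precisely as stated by the problem or answer text.
Loss on ignition, line by line:
  Feed A: 10.15 × 0.009800 = 0.09947 lb
  Ingredient B: 58.56 × 0.3505 = 20.53 lb
  Material C: 43.84 × 0.4362 = 19.12 lb
  Raw D: 133.1 × 0.001000 = 0.1331 lb
  Feed E: 254.6 × 0.002000 = 0.5092 lb
  Ingredient F: 81.18 × 0.3145 = 25.53 lb
Total LOI = 65.92 lb
Glass = batch − LOI = 581.4 − 65.92 = 515.5 lb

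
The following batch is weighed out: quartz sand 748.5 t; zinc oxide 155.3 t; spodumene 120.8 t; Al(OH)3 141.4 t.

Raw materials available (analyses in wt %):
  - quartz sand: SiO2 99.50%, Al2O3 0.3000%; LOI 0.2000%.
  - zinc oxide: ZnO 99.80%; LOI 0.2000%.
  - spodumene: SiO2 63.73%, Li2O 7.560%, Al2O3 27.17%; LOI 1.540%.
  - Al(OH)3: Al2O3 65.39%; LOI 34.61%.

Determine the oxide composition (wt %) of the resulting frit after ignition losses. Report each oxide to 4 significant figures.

The whole derivation runs at exact precision through the solve. Working values are shown, rounded to four significant digits, alongside each step — a single rounding yields each reported number; derived quantities, including the four compositions, totals, yield, LOI, glass mass, are recomputed using the weight values for 1113 t of glass at exact precision, as set out in either problem or answer.
Per-oxide mass from batch:
  ZnO: 155.3·0.9980 = 155.0 t
  SiO2: 748.5·0.9950 + 120.8·0.6373 = 821.7 t
  Li2O: 120.8·0.07560 = 9.132 t
  Al2O3: 748.5·0.003000 + 120.8·0.2717 + 141.4·0.6539 = 127.5 t
LOI: 748.5·0.002000 + 155.3·0.002000 + 120.8·0.01540 + 141.4·0.3461 = 52.61 t
The glass mass, total less LOI, = 1166 − 52.61 = 1113 t (the oxide masses sum to this)
each wt % is 100 × oxide ÷ glass

Glass mass = 1113 t (batch 1166 − LOI 52.61).
Composition: ZnO 13.92%, SiO2 73.81%, Li2O 0.8202%, Al2O3 11.45%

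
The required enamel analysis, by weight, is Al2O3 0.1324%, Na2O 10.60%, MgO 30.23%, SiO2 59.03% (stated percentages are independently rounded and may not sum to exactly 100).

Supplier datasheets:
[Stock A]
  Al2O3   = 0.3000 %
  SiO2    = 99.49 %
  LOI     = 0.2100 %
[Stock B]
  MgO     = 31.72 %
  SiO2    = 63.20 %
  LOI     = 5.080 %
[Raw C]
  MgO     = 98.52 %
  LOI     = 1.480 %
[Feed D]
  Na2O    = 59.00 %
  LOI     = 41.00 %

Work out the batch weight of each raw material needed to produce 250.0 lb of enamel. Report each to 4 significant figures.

Batch per 250.0 lb enamel:
  Stock A: 110.3 lb
  Stock B: 59.82 lb
  Raw C: 57.45 lb
  Feed D: 44.92 lb
Total batch = 272.5 lb; LOI loss = 22.54 lb; yield = 91.73%

The intermediate values are printed, rounded to 4 significant figures, between the steps. All arithmetic maintains exact precision at all times. A single rounding completes every reported result — the derived quantities, which include ignition loss, the totals, glass mass, four oxide percentages, the yield, are rebuilt at exact precision, as quoted within either problem or answer, using the weight values per 250.0 lb of glass.
Target oxide masses per 250.0 lb enamel:
  Al2O3: 0.1324% × 250.0 = 0.3310 lb
  Na2O: 10.60% × 250.0 = 26.50 lb
  MgO: 30.23% × 250.0 = 75.58 lb
  SiO2: 59.03% × 250.0 = 147.6 lb
Balance tally, oxide-wise, on the weights just shown, per the basis as stated (sums match the target masses once rounding is allowed for):
  Al2O3: 110.3·0.003000 = 0.3309 lb (target 0.3310 lb)
  Na2O: 44.92·0.5900 = 26.50 lb (target 26.50 lb)
  MgO: 59.82·0.3172 + 57.45·0.9852 = 75.57 lb (target 75.58 lb)
  SiO2: 110.3·0.9949 + 59.82·0.6320 = 147.5 lb (target 147.6 lb)
Glass mass check: the batch minus its LOI: 250.0 lb (the targets, summed, come to 250.0 lb; versus the stated basis of 250.0 lb — any gap is answer rounding).
Adding the batch up: Σ batch = 272.5 lb; the LOI term Σ batch·LOI equals 22.54 lb; yield = glass ÷ total batch = 91.73%.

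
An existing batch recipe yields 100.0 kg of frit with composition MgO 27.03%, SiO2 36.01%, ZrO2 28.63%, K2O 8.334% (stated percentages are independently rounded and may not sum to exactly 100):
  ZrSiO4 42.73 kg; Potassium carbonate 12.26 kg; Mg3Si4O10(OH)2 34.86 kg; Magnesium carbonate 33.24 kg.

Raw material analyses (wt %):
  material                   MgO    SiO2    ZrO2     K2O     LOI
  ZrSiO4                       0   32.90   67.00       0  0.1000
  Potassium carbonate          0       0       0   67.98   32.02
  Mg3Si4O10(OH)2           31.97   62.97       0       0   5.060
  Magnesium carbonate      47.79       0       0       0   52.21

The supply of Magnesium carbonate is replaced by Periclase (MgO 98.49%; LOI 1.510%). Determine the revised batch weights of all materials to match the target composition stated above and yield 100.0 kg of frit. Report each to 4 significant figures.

Every computation runs at exact precision in all steps. In-progress results are displayed with 4-significant-digit rounding within the worked lines. Every reported figure includes exactly one rounding — derived quantities, including the totals, the four compositions, net glass mass, yield, LOI, are re-derived using the weight values on 100.0 kg of glass at full float precision as written in the question or the answer.
Target oxide masses per 100.0 kg frit:
  MgO: 27.03% × 100.0 = 27.03 kg
  SiO2: 36.01% × 100.0 = 36.01 kg
  ZrO2: 28.63% × 100.0 = 28.63 kg
  K2O: 8.334% × 100.0 = 8.334 kg
Per-oxide balance check given the weights on record, for the quoted basis mass (each sum matches its target mass exact up to rounding of places):
  MgO: 34.86·0.3197 + 16.13·0.9849 = 27.03 kg (target 27.03 kg)
  SiO2: 42.73·0.3290 + 34.86·0.6297 = 36.01 kg (target 36.01 kg)
  ZrO2: 42.73·0.6700 = 28.63 kg (target 28.63 kg)
  K2O: 12.26·0.6798 = 8.334 kg (target 8.334 kg)
Glass mass check: batch Σ − ignition loss = 100.0 kg (targets for the oxides total 100.0 kg; stated basis 100.0 kg — rounding explains the deltas).
Batch grand total — Σ batch = 106.0 kg; ignition loss, Σ(batch × LOI) = 5.976 kg; yield = glass ÷ total batch = 94.36%.

Revised batch per 100.0 kg frit:
  ZrSiO4: 42.73 kg
  Potassium carbonate: 12.26 kg
  Mg3Si4O10(OH)2: 34.86 kg
  Periclase: 16.13 kg
Total batch = 106.0 kg; LOI loss = 5.976 kg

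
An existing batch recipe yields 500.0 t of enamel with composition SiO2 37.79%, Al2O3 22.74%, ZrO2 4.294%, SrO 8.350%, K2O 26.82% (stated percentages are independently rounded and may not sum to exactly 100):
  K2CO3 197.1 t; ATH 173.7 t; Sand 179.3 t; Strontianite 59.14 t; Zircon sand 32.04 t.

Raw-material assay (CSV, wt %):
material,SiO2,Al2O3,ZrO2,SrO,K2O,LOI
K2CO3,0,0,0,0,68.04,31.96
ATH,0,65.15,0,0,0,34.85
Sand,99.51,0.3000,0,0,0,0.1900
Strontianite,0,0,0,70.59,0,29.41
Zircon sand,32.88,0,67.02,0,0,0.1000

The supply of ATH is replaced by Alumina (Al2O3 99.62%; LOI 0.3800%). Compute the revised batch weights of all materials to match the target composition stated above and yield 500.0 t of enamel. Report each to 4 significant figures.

Each numeric step runs at full float precision through every step — working values appear (rounded to 4 significant digits) on the page — each reported value carries a single rounding; derived quantities (the five compositions, net glass mass, yield, totals, ignition loss) are computed in full precision starting from the weights for 500.0 t of glass exactly as shown in the question or the answer.
The oxide mass targets at 500.0 t enamel:
  SiO2: 37.79% × 500.0 = 189.0 t
  Al2O3: 22.74% × 500.0 = 113.7 t
  ZrO2: 4.294% × 500.0 = 21.47 t
  SrO: 8.350% × 500.0 = 41.75 t
  K2O: 26.82% × 500.0 = 134.1 t
Mass-balance tally per oxide applying the batch weights above, on the stated basis (sums match the target masses within answer rounding):
  SiO2: 179.3·0.9951 + 32.04·0.3288 = 189.0 t (target 189.0 t)
  Al2O3: 113.6·0.9962 + 179.3·0.003000 = 113.7 t (target 113.7 t)
  ZrO2: 32.04·0.6702 = 21.47 t (target 21.47 t)
  SrO: 59.14·0.7059 = 41.75 t (target 41.75 t)
  K2O: 197.1·0.6804 = 134.1 t (target 134.1 t)
Auditing the glass mass value: batch Σ − ignition loss = 500.0 t (the Σ of target masses is 500.0 t; the stated basis being 500.0 t — rounding explains the deltas).
Summing the batch: Σ batch = 581.2 t; ignition loss, Σ(batch × LOI) = 81.19 t; as yield: glass ÷ batch → 86.03%.

Revised batch per 500.0 t enamel:
  K2CO3: 197.1 t
  Alumina: 113.6 t
  Sand: 179.3 t
  Strontianite: 59.14 t
  Zircon sand: 32.04 t
Total batch = 581.2 t; LOI loss = 81.19 t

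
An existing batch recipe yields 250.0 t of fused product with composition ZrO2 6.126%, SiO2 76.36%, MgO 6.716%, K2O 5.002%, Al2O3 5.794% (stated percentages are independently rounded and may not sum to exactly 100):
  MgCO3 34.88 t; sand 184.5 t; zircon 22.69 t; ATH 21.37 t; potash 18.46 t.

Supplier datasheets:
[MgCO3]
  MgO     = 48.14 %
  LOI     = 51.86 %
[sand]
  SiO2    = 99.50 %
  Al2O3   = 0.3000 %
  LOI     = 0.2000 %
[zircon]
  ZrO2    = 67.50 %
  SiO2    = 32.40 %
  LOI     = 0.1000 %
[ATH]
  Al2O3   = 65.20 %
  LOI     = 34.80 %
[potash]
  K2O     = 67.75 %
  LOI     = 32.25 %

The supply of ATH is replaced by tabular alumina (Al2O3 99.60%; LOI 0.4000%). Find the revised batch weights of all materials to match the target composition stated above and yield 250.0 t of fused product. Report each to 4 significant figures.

Revised batch per 250.0 t fused product:
  MgCO3: 34.88 t
  sand: 184.5 t
  zircon: 22.69 t
  tabular alumina: 13.99 t
  potash: 18.46 t
Total batch = 274.5 t; LOI loss = 24.49 t

Mid-chain values are printed, with 4-significant-figure rounding, alongside each step — all arithmetic carries full precision in all steps; a single rounding finalizes every reported number — the derived quantities (five oxide percentages, the totals, the yield, glass mass, ignition loss) are computed using the weight values on 250.0 t of glass at full precision, as set out in the problem or the answer.
The oxide mass targets at 250.0 t fused product:
  ZrO2: 6.126% × 250.0 = 15.32 t
  SiO2: 76.36% × 250.0 = 190.9 t
  MgO: 6.716% × 250.0 = 16.79 t
  K2O: 5.002% × 250.0 = 12.50 t
  Al2O3: 5.794% × 250.0 = 14.48 t
Verifying the oxide balance given the weights on record, for the quoted basis mass (sums match the target masses within answer rounding):
  ZrO2: 22.69·0.6750 = 15.32 t (target 15.32 t)
  SiO2: 184.5·0.9950 + 22.69·0.3240 = 190.9 t (target 190.9 t)
  MgO: 34.88·0.4814 = 16.79 t (target 16.79 t)
  K2O: 18.46·0.6775 = 12.51 t (target 12.50 t)
  Al2O3: 184.5·0.003000 + 13.99·0.9960 = 14.49 t (target 14.48 t)
The glass-mass cross-check: Σ batch − LOI loss = 250.0 t (the targets, summed, come to 250.0 t; with the basis standing at 250.0 t — differing by rounding only).
Total batch = Σ batch = 274.5 t; loss to ignition Σ batch·LOI = 24.49 t; yield = glass ÷ total batch = 91.08%.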